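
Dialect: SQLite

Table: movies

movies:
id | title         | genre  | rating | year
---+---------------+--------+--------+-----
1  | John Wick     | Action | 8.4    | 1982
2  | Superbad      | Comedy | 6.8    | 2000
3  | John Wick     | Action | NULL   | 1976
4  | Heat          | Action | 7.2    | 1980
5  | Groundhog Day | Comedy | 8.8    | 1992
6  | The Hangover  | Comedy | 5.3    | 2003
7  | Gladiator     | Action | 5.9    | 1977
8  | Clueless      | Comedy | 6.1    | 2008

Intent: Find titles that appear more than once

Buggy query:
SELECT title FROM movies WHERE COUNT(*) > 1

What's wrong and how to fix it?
Bug: WHERE can't reference COUNT(*); aggregates are computed after WHERE

Fix: Group first, then use HAVING for the count condition

Corrected query:
SELECT title FROM movies GROUP BY title HAVING COUNT(*) > 1

Result:
title    
---------
John Wick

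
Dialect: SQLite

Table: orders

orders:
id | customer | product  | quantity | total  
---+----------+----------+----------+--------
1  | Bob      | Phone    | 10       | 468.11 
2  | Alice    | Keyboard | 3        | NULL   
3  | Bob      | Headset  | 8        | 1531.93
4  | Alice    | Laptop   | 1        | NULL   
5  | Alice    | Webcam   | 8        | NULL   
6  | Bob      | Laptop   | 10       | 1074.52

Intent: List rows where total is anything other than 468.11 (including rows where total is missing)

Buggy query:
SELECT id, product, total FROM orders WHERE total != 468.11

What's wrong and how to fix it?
Bug: 'total != 468.11' is unknown when total is NULL, so NULL rows are silently excluded

Fix: Add an explicit OR total IS NULL to include the missing-value rows

Corrected query:
SELECT id, product, total FROM orders WHERE total != 468.11 OR total IS NULL

Result:
id | product  | total  
---+----------+--------
2  | Keyboard | NULL   
3  | Headset  | 1531.93
4  | Laptop   | NULL   
5  | Webcam   | NULL   
6  | Laptop   | 1074.52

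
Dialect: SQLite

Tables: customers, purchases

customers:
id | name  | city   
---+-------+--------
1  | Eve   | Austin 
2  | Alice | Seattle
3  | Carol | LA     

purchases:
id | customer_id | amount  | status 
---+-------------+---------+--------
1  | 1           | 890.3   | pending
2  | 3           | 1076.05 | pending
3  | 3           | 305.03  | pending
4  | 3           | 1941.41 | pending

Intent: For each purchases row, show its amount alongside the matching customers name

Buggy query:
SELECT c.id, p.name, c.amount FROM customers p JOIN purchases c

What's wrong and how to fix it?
Bug: Missing join condition: each purchases row is matched to all customers rows instead of just its own

Fix: Specify the join condition linking the foreign key to the parent id

Corrected query:
SELECT c.id, p.name, c.amount FROM customers p JOIN purchases c ON c.customer_id = p.id

Result:
id | name  | amount 
---+-------+--------
1  | Eve   | 890.3  
2  | Carol | 1076.05
3  | Carol | 305.03 
4  | Carol | 1941.41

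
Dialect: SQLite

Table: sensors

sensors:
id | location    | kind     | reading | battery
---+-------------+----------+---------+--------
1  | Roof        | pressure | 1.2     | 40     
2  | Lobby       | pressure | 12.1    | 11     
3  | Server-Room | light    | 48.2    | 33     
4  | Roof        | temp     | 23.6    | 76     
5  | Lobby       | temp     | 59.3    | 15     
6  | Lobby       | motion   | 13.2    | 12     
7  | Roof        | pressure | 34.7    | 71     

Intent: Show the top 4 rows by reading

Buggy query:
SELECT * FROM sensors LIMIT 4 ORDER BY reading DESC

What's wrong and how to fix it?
Bug: LIMIT must come after ORDER BY

Fix: Swap the clauses: ORDER BY first, then LIMIT

Corrected query:
SELECT * FROM sensors ORDER BY reading DESC LIMIT 4

Result:
id | location    | kind     | reading | battery
---+-------------+----------+---------+--------
5  | Lobby       | temp     | 59.3    | 15     
3  | Server-Room | light    | 48.2    | 33     
7  | Roof        | pressure | 34.7    | 71     
4  | Roof        | temp     | 23.6    | 76     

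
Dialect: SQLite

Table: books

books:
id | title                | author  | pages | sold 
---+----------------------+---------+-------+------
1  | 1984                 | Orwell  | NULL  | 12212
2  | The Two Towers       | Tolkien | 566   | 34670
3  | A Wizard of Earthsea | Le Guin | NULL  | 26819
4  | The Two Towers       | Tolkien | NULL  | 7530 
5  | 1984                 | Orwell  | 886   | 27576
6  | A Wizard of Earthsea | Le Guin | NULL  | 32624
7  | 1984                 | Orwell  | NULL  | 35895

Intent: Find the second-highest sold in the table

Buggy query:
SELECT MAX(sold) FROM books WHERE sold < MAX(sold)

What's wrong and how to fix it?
Bug: The inner MAX is an aggregate inside WHERE, which is not allowed

Fix: Compute the overall MAX in a subquery, then take MAX of rows below it

Corrected query:
SELECT MAX(sold) FROM books WHERE sold < (SELECT MAX(sold) FROM books)

Result:
MAX(sold)
---------
34670    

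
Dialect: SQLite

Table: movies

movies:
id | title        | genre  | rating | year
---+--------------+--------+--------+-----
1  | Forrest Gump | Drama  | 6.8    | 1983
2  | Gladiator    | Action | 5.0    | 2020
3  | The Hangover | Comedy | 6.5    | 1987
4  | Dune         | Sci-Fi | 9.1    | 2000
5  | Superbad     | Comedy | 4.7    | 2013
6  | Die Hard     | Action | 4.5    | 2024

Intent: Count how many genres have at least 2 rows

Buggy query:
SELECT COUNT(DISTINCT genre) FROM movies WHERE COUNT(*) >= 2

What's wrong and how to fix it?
Bug: COUNT(*) cannot appear in WHERE; the per-group count doesn't exist yet

Fix: Group first with HAVING COUNT(*) >= 2, then COUNT the resulting groups

Corrected query:
SELECT COUNT(*) FROM (SELECT genre FROM movies GROUP BY genre HAVING COUNT(*) >= 2)

Result:
COUNT(*)
--------
2       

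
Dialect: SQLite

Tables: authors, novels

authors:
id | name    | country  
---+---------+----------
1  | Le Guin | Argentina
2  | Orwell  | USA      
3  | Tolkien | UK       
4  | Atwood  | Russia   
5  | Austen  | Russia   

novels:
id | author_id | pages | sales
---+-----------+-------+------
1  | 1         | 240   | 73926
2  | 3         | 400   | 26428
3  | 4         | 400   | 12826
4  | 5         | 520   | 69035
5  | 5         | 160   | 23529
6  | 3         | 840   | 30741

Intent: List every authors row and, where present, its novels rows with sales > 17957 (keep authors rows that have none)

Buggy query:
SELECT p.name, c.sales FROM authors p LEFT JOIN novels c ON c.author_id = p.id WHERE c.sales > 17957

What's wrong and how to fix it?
Bug: Filtering c.sales in WHERE discards the NULL rows produced by LEFT JOIN, turning it into an inner join

Fix: Move the right-table condition into the ON clause so unmatched parents are kept

Corrected query:
SELECT p.name, c.sales FROM authors p LEFT JOIN novels c ON c.author_id = p.id AND c.sales > 17957

Result:
name    | sales
--------+------
Le Guin | 73926
Orwell  | NULL 
Tolkien | 26428
Tolkien | 30741
Atwood  | NULL 
Austen  | 23529
Austen  | 69035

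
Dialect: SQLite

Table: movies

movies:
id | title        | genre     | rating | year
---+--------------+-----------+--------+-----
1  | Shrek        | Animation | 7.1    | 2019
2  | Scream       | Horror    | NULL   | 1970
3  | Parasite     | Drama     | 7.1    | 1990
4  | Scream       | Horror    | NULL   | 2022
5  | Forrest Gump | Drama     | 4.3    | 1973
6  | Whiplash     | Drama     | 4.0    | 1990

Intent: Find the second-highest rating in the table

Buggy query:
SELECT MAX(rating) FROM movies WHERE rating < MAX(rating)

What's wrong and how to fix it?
Bug: MAX(rating) on the right of the comparison is an aggregate-in-WHERE error

Fix: Put the inner MAX in a scalar subquery

Corrected query:
SELECT MAX(rating) FROM movies WHERE rating < (SELECT MAX(rating) FROM movies)

Result:
MAX(rating)
-----------
4.3        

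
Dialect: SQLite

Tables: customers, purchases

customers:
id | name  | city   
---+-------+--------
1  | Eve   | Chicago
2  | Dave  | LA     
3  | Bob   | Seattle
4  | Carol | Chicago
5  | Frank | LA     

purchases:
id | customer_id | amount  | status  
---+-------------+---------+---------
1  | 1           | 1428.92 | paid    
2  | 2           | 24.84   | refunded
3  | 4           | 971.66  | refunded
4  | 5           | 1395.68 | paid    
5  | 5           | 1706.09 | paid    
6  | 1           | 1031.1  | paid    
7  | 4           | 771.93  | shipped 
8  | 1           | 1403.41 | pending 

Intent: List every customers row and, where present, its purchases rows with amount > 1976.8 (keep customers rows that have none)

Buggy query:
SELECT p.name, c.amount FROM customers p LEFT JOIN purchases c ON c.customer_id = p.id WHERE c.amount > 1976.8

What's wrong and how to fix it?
Bug: Filtering c.amount in WHERE discards the NULL rows produced by LEFT JOIN, turning it into an inner join

Fix: Move the right-table condition into the ON clause so unmatched parents are kept

Corrected query:
SELECT p.name, c.amount FROM customers p LEFT JOIN purchases c ON c.customer_id = p.id AND c.amount > 1976.8

Result:
name  | amount
------+-------
Eve   | NULL  
Dave  | NULL  
Bob   | NULL  
Carol | NULL  
Frank | NULL  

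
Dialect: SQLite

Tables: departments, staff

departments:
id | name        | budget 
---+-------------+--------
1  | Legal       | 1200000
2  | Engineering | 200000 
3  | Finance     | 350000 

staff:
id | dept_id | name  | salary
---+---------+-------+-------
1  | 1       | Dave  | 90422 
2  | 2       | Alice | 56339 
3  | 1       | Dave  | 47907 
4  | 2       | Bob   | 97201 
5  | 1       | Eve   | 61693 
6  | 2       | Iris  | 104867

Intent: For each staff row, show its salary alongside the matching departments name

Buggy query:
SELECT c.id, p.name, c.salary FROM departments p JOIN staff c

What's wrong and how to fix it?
Bug: JOIN with no ON clause produces a cartesian product; every staff row pairs with every departments row

Fix: Add ON c.dept_id = p.id to the JOIN

Corrected query:
SELECT c.id, p.name, c.salary FROM departments p JOIN staff c ON c.dept_id = p.id

Result:
id | name        | salary
---+-------------+-------
1  | Legal       | 90422 
2  | Engineering | 56339 
3  | Legal       | 47907 
4  | Engineering | 97201 
5  | Legal       | 61693 
6  | Engineering | 104867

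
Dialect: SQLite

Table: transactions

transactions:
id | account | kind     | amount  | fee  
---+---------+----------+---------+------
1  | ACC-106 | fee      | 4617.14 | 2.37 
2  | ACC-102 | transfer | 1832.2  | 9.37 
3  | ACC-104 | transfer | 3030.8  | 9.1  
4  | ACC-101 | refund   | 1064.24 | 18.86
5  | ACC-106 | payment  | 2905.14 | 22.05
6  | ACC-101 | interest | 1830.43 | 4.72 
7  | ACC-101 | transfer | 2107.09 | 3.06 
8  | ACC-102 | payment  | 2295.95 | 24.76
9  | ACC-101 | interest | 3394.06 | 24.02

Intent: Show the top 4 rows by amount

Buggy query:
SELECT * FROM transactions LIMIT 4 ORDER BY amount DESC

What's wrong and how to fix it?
Bug: ORDER BY cannot follow LIMIT; LIMIT is the final clause

Fix: Swap the clauses: ORDER BY first, then LIMIT

Corrected query:
SELECT * FROM transactions ORDER BY amount DESC LIMIT 4

Result:
id | account | kind     | amount  | fee  
---+---------+----------+---------+------
1  | ACC-106 | fee      | 4617.14 | 2.37 
9  | ACC-101 | interest | 3394.06 | 24.02
3  | ACC-104 | transfer | 3030.8  | 9.1  
5  | ACC-106 | payment  | 2905.14 | 22.05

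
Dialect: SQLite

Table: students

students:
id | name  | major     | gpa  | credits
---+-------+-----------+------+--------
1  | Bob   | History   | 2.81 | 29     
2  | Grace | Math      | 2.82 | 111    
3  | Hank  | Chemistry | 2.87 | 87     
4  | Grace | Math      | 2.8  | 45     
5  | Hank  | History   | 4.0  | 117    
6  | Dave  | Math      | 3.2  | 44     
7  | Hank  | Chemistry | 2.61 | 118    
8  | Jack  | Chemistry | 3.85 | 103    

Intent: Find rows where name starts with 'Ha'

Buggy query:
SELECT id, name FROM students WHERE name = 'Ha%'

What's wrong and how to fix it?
Bug: Wildcards only work with LIKE; '=' treats '%' as a literal character

Fix: Replace '=' with LIKE so 'Ha%' is treated as a pattern

Corrected query:
SELECT id, name FROM students WHERE name LIKE 'Ha%'

Result:
id | name
---+-----
3  | Hank
5  | Hank
7  | Hank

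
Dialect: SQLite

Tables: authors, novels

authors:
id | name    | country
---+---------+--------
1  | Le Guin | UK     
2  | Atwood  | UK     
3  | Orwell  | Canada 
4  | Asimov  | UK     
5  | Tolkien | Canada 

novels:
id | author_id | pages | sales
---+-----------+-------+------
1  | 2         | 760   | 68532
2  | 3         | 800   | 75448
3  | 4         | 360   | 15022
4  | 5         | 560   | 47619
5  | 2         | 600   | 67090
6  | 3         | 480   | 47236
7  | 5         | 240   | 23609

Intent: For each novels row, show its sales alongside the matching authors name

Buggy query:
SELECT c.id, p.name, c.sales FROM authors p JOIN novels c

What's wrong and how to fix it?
Bug: JOIN with no ON clause produces a cartesian product; every novels row pairs with every authors row

Fix: Specify the join condition linking the foreign key to the parent id

Corrected query:
SELECT c.id, p.name, c.sales FROM authors p JOIN novels c ON c.author_id = p.id

Result:
id | name    | sales
---+---------+------
1  | Atwood  | 68532
2  | Orwell  | 75448
3  | Asimov  | 15022
4  | Tolkien | 47619
5  | Atwood  | 67090
6  | Orwell  | 47236
7  | Tolkien | 23609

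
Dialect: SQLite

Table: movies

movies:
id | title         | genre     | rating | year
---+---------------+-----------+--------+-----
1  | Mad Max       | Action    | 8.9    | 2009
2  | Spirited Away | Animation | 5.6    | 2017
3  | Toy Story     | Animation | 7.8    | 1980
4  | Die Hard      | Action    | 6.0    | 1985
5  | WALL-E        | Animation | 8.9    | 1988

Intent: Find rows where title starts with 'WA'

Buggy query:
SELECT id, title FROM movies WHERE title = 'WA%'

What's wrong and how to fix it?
Bug: Wildcards only work with LIKE; '=' treats '%' as a literal character

Fix: Replace '=' with LIKE so 'WA%' is treated as a pattern

Corrected query:
SELECT id, title FROM movies WHERE title LIKE 'WA%'

Result:
id | title 
---+-------
5  | WALL-E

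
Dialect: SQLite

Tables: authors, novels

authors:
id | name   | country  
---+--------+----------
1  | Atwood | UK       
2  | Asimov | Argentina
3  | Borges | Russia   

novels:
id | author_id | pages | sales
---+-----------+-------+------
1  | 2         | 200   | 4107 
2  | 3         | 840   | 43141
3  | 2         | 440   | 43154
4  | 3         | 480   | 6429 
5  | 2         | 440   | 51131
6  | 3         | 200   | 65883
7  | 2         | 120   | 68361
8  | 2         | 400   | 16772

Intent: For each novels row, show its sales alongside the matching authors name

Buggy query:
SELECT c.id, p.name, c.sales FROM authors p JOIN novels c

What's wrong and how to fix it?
Bug: Missing join condition: each novels row is matched to all authors rows instead of just its own

Fix: Specify the join condition linking the foreign key to the parent id

Corrected query:
SELECT c.id, p.name, c.sales FROM authors p JOIN novels c ON c.author_id = p.id

Result:
id | name   | sales
---+--------+------
1  | Asimov | 4107 
2  | Borges | 43141
3  | Asimov | 43154
4  | Borges | 6429 
5  | Asimov | 51131
6  | Borges | 65883
7  | Asimov | 68361
8  | Asimov | 16772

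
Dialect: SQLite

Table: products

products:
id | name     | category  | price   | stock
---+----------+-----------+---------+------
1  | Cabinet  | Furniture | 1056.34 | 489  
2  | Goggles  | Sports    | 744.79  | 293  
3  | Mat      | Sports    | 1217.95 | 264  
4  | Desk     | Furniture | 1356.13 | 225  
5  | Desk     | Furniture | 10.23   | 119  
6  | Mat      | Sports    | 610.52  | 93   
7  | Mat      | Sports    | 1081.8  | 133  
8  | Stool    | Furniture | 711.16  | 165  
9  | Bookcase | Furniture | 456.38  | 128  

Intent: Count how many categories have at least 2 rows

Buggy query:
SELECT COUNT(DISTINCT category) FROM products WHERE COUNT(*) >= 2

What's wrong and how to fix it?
Bug: COUNT(*) cannot appear in WHERE; the per-group count doesn't exist yet

Fix: Group first with HAVING COUNT(*) >= 2, then COUNT the resulting groups

Corrected query:
SELECT COUNT(*) FROM (SELECT category FROM products GROUP BY category HAVING COUNT(*) >= 2)

Result:
COUNT(*)
--------
2       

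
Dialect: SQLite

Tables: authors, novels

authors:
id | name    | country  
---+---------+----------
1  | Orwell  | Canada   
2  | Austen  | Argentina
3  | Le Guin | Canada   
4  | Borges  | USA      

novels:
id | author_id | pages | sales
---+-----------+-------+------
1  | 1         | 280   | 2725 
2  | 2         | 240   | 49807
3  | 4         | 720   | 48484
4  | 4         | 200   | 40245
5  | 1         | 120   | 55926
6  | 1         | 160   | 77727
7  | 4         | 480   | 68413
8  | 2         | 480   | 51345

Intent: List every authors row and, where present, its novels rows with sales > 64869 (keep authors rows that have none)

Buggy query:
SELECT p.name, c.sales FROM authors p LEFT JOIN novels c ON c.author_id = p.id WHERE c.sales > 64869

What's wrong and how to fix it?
Bug: A WHERE condition on the right-hand table after LEFT JOIN drops unmatched parents

Fix: Move the right-table condition into the ON clause so unmatched parents are kept

Corrected query:
SELECT p.name, c.sales FROM authors p LEFT JOIN novels c ON c.author_id = p.id AND c.sales > 64869

Result:
name    | sales
--------+------
Orwell  | 77727
Austen  | NULL 
Le Guin | NULL 
Borges  | 68413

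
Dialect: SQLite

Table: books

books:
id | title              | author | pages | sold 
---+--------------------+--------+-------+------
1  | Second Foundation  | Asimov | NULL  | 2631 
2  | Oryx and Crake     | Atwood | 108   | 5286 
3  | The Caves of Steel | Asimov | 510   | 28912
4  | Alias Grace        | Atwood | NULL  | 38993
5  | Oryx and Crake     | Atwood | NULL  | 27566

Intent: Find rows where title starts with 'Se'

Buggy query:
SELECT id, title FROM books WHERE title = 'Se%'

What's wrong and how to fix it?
Bug: '=' compares the literal string including the % character; pattern matching needs LIKE

Fix: Replace '=' with LIKE so 'Se%' is treated as a pattern

Corrected query:
SELECT id, title FROM books WHERE title LIKE 'Se%'

Result:
id | title            
---+------------------
1  | Second Foundation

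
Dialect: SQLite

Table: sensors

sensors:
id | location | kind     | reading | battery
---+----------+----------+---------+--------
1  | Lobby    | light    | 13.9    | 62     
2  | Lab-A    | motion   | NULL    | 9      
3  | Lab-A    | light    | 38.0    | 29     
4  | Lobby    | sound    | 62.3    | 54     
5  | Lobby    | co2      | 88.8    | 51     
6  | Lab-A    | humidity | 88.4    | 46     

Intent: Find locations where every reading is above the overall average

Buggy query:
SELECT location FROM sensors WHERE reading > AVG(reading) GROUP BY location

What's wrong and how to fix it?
Bug: WHERE evaluates per row before aggregation, so AVG() is unavailable

Fix: Use a subquery for AVG and a HAVING MIN(...) filter so the condition holds for every row in the group

Corrected query:
SELECT location FROM sensors GROUP BY location HAVING MIN(reading) > (SELECT AVG(reading) FROM sensors)

Result:
(no rows)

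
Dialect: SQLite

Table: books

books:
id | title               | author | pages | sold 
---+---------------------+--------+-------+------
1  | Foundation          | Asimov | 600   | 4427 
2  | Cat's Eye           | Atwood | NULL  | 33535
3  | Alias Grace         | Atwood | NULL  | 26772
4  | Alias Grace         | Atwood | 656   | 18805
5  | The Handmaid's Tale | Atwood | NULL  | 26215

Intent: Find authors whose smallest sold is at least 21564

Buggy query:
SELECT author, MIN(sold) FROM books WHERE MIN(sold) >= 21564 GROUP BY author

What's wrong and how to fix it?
Bug: MIN() in WHERE is a misuse of aggregate

Fix: Replace WHERE with HAVING after the GROUP BY

Corrected query:
SELECT author, MIN(sold) FROM books GROUP BY author HAVING MIN(sold) >= 21564

Result:
(no rows)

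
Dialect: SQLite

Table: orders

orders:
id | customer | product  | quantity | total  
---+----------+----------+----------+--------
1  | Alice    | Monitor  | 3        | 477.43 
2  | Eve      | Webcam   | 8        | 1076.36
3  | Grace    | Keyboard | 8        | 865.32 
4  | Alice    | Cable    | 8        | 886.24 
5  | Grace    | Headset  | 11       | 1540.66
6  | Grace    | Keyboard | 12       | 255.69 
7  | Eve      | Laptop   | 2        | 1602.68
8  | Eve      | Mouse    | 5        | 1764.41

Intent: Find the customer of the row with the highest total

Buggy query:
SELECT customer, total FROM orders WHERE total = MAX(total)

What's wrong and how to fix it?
Bug: MAX(total) is an aggregate and cannot be used directly in WHERE

Fix: Wrap MAX in a scalar subquery so WHERE compares against a single value

Corrected query:
SELECT customer, total FROM orders WHERE total = (SELECT MAX(total) FROM orders)

Result:
customer | total  
---------+--------
Eve      | 1764.41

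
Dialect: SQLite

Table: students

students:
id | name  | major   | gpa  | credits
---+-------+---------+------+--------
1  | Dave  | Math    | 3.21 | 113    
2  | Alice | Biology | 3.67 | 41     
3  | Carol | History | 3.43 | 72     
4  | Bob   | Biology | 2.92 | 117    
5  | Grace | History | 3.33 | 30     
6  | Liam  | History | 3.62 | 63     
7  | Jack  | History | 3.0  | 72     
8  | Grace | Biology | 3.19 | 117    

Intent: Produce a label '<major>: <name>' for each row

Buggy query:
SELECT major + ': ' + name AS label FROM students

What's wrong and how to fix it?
Bug: '+' is numeric addition; on text columns SQLite converts them to 0 instead of concatenating

Fix: Replace + with || to concatenate text

Corrected query:
SELECT major || ': ' || name AS label FROM students

Result:
label         
--------------
Math: Dave    
Biology: Alice
History: Carol
Biology: Bob  
History: Grace
History: Liam 
History: Jack 
Biology: Grace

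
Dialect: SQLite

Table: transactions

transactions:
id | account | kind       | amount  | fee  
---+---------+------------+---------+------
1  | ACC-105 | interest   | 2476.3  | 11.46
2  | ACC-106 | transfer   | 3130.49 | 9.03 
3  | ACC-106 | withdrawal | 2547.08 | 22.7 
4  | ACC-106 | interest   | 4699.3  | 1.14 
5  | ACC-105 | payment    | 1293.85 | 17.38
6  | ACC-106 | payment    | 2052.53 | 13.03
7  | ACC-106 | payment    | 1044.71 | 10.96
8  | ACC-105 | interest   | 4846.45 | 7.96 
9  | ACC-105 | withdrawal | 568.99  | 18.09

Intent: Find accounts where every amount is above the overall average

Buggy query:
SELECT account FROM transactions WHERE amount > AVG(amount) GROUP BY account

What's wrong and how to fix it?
Bug: WHERE evaluates per row before aggregation, so AVG() is unavailable

Fix: Use a subquery for AVG and a HAVING MIN(...) filter so the condition holds for every row in the group

Corrected query:
SELECT account FROM transactions GROUP BY account HAVING MIN(amount) > (SELECT AVG(amount) FROM transactions)

Result:
(no rows)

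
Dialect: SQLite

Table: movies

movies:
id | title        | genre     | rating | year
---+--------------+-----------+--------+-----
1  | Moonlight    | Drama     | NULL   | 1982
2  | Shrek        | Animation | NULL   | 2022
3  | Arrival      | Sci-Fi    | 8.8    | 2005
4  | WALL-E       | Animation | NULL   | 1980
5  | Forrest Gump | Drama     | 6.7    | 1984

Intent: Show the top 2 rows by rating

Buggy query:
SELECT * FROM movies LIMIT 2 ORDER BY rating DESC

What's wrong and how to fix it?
Bug: ORDER BY cannot follow LIMIT; LIMIT is the final clause

Fix: Swap the clauses: ORDER BY first, then LIMIT

Corrected query:
SELECT * FROM movies ORDER BY rating DESC LIMIT 2

Result:
id | title        | genre  | rating | year
---+--------------+--------+--------+-----
3  | Arrival      | Sci-Fi | 8.8    | 2005
5  | Forrest Gump | Drama  | 6.7    | 1984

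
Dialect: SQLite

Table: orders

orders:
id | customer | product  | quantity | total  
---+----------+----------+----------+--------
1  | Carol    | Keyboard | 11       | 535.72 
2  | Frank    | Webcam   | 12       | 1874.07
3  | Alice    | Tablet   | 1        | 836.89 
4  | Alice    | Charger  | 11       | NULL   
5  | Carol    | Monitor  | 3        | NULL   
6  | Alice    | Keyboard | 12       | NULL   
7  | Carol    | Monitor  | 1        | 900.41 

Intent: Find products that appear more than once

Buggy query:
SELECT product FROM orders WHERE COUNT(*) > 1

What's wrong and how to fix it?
Bug: WHERE can't reference COUNT(*); aggregates are computed after WHERE

Fix: Group first, then use HAVING for the count condition

Corrected query:
SELECT product FROM orders GROUP BY product HAVING COUNT(*) > 1

Result:
product 
--------
Keyboard
Monitor 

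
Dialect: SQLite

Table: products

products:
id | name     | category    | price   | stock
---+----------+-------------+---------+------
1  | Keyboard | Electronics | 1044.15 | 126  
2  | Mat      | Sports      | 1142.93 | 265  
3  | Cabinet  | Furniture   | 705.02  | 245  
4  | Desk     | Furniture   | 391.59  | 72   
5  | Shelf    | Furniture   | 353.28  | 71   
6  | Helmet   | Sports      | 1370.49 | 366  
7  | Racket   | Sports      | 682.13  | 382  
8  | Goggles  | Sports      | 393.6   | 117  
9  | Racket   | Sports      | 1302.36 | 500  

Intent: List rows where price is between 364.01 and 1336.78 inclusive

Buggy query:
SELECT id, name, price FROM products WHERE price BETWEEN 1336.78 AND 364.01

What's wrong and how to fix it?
Bug: BETWEEN expects the lower bound first; with 1336.78 AND 364.01 the range is empty

Fix: Swap the bounds so the smaller value comes first

Corrected query:
SELECT id, name, price FROM products WHERE price BETWEEN 364.01 AND 1336.78

Result:
id | name     | price  
---+----------+--------
1  | Keyboard | 1044.15
2  | Mat      | 1142.93
3  | Cabinet  | 705.02 
4  | Desk     | 391.59 
7  | Racket   | 682.13 
8  | Goggles  | 393.6  
9  | Racket   | 1302.36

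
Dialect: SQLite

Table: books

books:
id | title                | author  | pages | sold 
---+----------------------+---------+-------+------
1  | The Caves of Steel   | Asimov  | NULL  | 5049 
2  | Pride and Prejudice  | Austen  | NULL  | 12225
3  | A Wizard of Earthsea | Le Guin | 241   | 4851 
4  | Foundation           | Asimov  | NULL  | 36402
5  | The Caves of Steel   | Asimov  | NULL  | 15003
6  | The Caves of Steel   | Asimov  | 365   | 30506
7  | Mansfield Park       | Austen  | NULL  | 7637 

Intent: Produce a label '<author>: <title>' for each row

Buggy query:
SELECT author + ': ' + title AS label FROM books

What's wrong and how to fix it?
Bug: SQLite uses || for string concatenation; + coerces text to numbers (yielding 0)

Fix: Use the || operator for string concatenation

Corrected query:
SELECT author || ': ' || title AS label FROM books

Result:
label                        
-----------------------------
Asimov: The Caves of Steel   
Austen: Pride and Prejudice  
Le Guin: A Wizard of Earthsea
Asimov: Foundation           
Asimov: The Caves of Steel   
Asimov: The Caves of Steel   
Austen: Mansfield Park       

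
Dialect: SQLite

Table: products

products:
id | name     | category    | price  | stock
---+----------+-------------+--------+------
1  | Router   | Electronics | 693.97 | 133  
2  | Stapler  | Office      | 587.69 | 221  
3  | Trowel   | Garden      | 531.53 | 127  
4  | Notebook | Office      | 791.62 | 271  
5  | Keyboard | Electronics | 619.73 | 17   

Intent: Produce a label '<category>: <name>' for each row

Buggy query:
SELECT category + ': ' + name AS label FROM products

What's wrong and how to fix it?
Bug: SQLite uses || for string concatenation; + coerces text to numbers (yielding 0)

Fix: Replace + with || to concatenate text

Corrected query:
SELECT category || ': ' || name AS label FROM products

Result:
label                
---------------------
Electronics: Router  
Office: Stapler      
Garden: Trowel       
Office: Notebook     
Electronics: Keyboard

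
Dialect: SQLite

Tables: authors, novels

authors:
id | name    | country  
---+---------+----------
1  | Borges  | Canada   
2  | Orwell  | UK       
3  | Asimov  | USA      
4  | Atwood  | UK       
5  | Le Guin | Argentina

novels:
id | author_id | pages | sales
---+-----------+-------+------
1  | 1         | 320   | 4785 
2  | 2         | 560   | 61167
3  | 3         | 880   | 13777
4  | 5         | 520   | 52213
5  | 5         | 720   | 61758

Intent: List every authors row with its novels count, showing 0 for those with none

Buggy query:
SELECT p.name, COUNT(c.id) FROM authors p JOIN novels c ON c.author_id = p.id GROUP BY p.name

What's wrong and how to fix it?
Bug: An inner join excludes parents with zero children

Fix: Use LEFT JOIN so parents without children still appear (COUNT(c.id) gives 0)

Corrected query:
SELECT p.name, COUNT(c.id) FROM authors p LEFT JOIN novels c ON c.author_id = p.id GROUP BY p.name

Result:
name    | COUNT(c.id)
--------+------------
Asimov  | 1          
Atwood  | 0          
Borges  | 1          
Le Guin | 2          
Orwell  | 1          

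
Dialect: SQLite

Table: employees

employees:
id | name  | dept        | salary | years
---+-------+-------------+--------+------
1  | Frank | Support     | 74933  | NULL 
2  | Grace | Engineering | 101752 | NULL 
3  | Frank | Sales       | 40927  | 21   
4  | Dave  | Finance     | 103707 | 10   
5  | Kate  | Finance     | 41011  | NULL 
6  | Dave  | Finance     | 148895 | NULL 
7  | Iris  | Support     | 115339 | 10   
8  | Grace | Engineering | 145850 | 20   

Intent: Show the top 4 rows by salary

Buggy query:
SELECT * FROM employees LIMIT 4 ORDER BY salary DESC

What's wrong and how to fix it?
Bug: ORDER BY cannot follow LIMIT; LIMIT is the final clause

Fix: Swap the clauses: ORDER BY first, then LIMIT

Corrected query:
SELECT * FROM employees ORDER BY salary DESC LIMIT 4

Result:
id | name  | dept        | salary | years
---+-------+-------------+--------+------
6  | Dave  | Finance     | 148895 | NULL 
8  | Grace | Engineering | 145850 | 20   
7  | Iris  | Support     | 115339 | 10   
4  | Dave  | Finance     | 103707 | 10   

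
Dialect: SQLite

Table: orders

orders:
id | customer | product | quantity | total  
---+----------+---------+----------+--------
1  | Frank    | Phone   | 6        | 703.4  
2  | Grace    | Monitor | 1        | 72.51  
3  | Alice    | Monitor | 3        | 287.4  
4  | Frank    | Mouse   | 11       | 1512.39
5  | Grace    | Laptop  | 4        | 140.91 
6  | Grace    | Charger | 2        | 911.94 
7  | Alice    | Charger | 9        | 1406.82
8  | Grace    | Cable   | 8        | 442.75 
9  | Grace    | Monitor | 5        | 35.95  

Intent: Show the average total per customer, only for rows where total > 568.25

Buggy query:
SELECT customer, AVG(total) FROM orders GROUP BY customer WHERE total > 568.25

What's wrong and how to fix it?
Bug: Row-level WHERE must come before GROUP BY in the clause order

Fix: Move the WHERE clause before GROUP BY

Corrected query:
SELECT customer, AVG(total) FROM orders WHERE total > 568.25 GROUP BY customer

Result:
customer | AVG(total)
---------+-----------
Alice    | 1406.82   
Frank    | 1107.895  
Grace    | 911.94    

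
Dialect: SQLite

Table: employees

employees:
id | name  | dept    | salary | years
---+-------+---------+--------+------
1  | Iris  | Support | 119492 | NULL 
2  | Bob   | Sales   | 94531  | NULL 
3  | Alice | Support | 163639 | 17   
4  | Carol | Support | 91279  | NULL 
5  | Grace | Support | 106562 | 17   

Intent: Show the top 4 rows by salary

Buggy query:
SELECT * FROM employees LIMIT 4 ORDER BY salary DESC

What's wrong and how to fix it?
Bug: LIMIT must come after ORDER BY

Fix: Swap the clauses: ORDER BY first, then LIMIT

Corrected query:
SELECT * FROM employees ORDER BY salary DESC LIMIT 4

Result:
id | name  | dept    | salary | years
---+-------+---------+--------+------
3  | Alice | Support | 163639 | 17   
1  | Iris  | Support | 119492 | NULL 
5  | Grace | Support | 106562 | 17   
2  | Bob   | Sales   | 94531  | NULL 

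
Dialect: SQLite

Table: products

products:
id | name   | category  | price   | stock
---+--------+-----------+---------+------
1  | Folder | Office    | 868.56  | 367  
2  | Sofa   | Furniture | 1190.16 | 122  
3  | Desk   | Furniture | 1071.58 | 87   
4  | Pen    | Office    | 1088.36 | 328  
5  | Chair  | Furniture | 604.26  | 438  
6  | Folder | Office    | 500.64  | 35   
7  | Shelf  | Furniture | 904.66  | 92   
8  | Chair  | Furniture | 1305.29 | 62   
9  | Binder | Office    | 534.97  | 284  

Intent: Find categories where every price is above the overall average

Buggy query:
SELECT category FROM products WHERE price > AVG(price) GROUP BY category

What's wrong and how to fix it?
Bug: AVG() is an aggregate; it can't sit directly in WHERE

Fix: Use a subquery for AVG and a HAVING MIN(...) filter so the condition holds for every row in the group

Corrected query:
SELECT category FROM products GROUP BY category HAVING MIN(price) > (SELECT AVG(price) FROM products)

Result:
(no rows)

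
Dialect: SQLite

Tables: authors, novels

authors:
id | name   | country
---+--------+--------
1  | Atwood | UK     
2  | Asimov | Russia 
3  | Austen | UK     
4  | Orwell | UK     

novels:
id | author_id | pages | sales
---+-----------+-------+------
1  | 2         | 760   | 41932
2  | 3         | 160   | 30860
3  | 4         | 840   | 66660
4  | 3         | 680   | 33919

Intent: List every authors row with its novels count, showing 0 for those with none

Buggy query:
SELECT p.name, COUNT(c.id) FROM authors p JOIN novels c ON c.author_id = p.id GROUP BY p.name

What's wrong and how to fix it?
Bug: INNER JOIN drops authors rows that have no matching novels rows

Fix: Use LEFT JOIN so parents without children still appear (COUNT(c.id) gives 0)

Corrected query:
SELECT p.name, COUNT(c.id) FROM authors p LEFT JOIN novels c ON c.author_id = p.id GROUP BY p.name

Result:
name   | COUNT(c.id)
-------+------------
Asimov | 1          
Atwood | 0          
Austen | 2          
Orwell | 1          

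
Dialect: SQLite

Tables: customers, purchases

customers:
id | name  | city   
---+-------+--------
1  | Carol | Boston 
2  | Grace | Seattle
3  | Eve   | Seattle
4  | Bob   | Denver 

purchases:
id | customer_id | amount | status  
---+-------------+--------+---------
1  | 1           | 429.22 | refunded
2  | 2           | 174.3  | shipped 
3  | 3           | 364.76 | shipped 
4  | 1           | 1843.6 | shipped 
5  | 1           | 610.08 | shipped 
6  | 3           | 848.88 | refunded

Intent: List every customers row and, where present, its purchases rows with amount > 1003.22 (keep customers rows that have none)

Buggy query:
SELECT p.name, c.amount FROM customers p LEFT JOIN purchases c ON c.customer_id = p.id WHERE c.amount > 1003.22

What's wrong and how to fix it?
Bug: A WHERE condition on the right-hand table after LEFT JOIN drops unmatched parents

Fix: Move the right-table condition into the ON clause so unmatched parents are kept

Corrected query:
SELECT p.name, c.amount FROM customers p LEFT JOIN purchases c ON c.customer_id = p.id AND c.amount > 1003.22

Result:
name  | amount
------+-------
Carol | 1843.6
Grace | NULL  
Eve   | NULL  
Bob   | NULL  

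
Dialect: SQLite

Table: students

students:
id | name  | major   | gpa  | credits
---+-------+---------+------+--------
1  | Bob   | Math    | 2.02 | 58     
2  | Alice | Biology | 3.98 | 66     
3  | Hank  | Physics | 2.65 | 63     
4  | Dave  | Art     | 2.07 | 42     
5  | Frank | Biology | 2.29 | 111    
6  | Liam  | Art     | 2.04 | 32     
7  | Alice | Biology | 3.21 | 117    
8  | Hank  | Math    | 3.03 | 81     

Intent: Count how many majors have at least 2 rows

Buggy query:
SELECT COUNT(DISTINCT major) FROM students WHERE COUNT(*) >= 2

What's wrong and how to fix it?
Bug: COUNT(*) cannot appear in WHERE; the per-group count doesn't exist yet

Fix: Group first with HAVING COUNT(*) >= 2, then COUNT the resulting groups

Corrected query:
SELECT COUNT(*) FROM (SELECT major FROM students GROUP BY major HAVING COUNT(*) >= 2)

Result:
COUNT(*)
--------
3       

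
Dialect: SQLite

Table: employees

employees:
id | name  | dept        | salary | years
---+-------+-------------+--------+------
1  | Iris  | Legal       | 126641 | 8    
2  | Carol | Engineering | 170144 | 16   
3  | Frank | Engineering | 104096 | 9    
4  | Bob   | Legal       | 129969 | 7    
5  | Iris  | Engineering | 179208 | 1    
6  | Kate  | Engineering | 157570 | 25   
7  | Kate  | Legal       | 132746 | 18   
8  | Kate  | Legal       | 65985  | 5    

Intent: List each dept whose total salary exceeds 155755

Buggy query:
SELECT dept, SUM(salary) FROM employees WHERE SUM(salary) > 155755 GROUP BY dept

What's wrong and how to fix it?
Bug: WHERE runs before GROUP BY, so aggregates aren't available there

Fix: Move the aggregate condition to a HAVING clause

Corrected query:
SELECT dept, SUM(salary) FROM employees GROUP BY dept HAVING SUM(salary) > 155755

Result:
dept        | SUM(salary)
------------+------------
Engineering | 611018     
Legal       | 455341     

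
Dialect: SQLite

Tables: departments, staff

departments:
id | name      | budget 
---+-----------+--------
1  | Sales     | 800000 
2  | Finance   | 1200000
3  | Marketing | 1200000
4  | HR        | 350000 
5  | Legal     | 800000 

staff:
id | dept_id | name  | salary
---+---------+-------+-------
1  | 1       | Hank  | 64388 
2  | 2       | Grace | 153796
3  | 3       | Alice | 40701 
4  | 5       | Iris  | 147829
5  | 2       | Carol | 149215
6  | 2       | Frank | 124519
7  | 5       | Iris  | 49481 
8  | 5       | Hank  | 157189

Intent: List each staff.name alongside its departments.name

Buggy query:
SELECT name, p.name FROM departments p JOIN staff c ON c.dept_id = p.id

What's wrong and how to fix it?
Bug: Both tables have a 'name' column; the unqualified reference is ambiguous

Fix: Prefix ambiguous columns with the table alias

Corrected query:
SELECT c.name, p.name FROM departments p JOIN staff c ON c.dept_id = p.id

Result:
name  | name     
------+----------
Hank  | Sales    
Grace | Finance  
Alice | Marketing
Iris  | Legal    
Carol | Finance  
Frank | Finance  
Iris  | Legal    
Hank  | Legal    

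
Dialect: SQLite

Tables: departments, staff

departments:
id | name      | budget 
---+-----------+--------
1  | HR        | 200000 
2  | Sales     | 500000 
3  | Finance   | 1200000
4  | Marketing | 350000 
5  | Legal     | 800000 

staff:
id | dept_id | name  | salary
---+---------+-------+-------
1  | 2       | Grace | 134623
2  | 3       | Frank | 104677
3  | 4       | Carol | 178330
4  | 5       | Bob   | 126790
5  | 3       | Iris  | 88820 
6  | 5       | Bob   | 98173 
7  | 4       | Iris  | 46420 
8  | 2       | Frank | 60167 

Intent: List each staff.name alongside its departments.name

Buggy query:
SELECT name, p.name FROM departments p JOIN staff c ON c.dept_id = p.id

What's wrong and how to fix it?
Bug: 'name' exists in both joined tables, so the database can't tell which one is meant

Fix: Qualify the column with its table alias (c.name)

Corrected query:
SELECT c.name, p.name FROM departments p JOIN staff c ON c.dept_id = p.id

Result:
name  | name     
------+----------
Grace | Sales    
Frank | Finance  
Carol | Marketing
Bob   | Legal    
Iris  | Finance  
Bob   | Legal    
Iris  | Marketing
Frank | Sales    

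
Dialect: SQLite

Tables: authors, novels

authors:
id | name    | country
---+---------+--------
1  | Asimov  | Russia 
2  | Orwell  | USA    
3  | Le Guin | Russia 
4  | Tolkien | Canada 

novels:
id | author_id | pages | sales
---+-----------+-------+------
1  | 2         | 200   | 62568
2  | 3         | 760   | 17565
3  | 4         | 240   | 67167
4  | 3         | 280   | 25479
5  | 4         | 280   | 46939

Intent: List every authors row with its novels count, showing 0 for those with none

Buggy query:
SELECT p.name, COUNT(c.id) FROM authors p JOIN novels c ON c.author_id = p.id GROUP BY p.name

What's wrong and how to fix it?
Bug: An inner join excludes parents with zero children

Fix: Switch to LEFT JOIN to retain unmatched parent rows

Corrected query:
SELECT p.name, COUNT(c.id) FROM authors p LEFT JOIN novels c ON c.author_id = p.id GROUP BY p.name

Result:
name    | COUNT(c.id)
--------+------------
Asimov  | 0          
Le Guin | 2          
Orwell  | 1          
Tolkien | 2          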